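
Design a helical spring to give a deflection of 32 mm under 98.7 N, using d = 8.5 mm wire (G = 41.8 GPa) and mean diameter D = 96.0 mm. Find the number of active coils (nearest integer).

Required rate k = F/δ = 98.7/32 = 3.0844 N/mm
N_a = Gd⁴/(8D³k) = (41.8×10³ × 8.5⁴)/(8 × 96.0³ × 3.0844)
    = 2.18199e+08 / 2.18309e+07 = 9.995 → 10 coils

10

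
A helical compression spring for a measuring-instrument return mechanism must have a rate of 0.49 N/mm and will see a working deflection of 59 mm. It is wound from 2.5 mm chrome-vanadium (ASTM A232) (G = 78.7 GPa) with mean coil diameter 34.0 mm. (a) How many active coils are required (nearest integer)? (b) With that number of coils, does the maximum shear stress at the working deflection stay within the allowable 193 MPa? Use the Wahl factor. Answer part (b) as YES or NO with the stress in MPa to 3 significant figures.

N_a = Gd⁴/(8D³k) = (78.7×10³)(2.5⁴)/(8·34.0³·0.49) = 19.95 → N_a = 20
Actual rate k = Gd⁴/(8D³·20) = 0.48885 N/mm
Working load F = kδ = 0.48885·59 = 28.842 N
C = 34.0/2.5 = 13.6000; K_W = (4C−1)/(4C−4)+0.615/C = 1.1047
τ_max = K_W·8FD/(πd³) = 1.1047·159.82 = 176.56 MPa
τ_max ≤ 193 MPa → acceptable

(a) 20 coils; (b) YES, τ_max = 177 MPa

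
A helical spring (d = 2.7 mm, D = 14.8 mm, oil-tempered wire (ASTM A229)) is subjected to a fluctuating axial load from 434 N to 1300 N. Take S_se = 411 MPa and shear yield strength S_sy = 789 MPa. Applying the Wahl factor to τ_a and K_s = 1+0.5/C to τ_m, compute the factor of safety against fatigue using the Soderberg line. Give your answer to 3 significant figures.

0.205

C = D/d = 14.8/2.7 = 5.4815; K_W = (4C−1)/(4C−4)+0.615/C = 1.2796; K_s = 1+0.5/C = 1.0912
F_a = (F_max−F_min)/2 = 433 N; F_m = (F_max+F_min)/2 = 867 N
τ_a = K_W·8F_aD/(πd³) = 1.2796 × 829.08 = 1060.9 MPa
τ_m = K_s·8F_mD/(πd³) = 1.0912 × 1660.1 = 1811.5 MPa
Soderberg: 1/n_f = τ_a/S_se + τ_m/S_sy = 1060.9/411 + 1811.5/789 = 2.58116 + 2.29596 = 4.8771
n_f = 1/4.8771 = 0.205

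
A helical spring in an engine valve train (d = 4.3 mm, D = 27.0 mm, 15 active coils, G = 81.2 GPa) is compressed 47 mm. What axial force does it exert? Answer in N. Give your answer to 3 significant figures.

552 N

k = Gd⁴/(8D³N_a) = (81.2×10³)(4.3⁴)/(8·27.0³·15) = 11.753 N/mm
F = k·δ = 11.753 × 47 = 552.4 N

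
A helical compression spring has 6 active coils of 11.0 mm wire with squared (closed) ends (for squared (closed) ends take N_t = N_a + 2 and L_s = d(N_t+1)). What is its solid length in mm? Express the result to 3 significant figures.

squared (closed) ends: N_t = N_a + 2 = 6 + 2 = 8
L_s = d·(N_t+1) = 11.0 × 9 = 99 mm

99.0 mm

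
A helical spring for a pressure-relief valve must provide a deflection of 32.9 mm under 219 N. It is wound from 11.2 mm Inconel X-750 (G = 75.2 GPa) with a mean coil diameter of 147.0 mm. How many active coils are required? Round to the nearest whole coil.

7

Required rate k = F/δ = 219/32.9 = 6.6565 N/mm
N_a = Gd⁴/(8D³k) = (75.2×10³ × 11.2⁴)/(8 × 147.0³ × 6.6565)
    = 1.18329e+09 / 1.69157e+08 = 6.995 → 7 coils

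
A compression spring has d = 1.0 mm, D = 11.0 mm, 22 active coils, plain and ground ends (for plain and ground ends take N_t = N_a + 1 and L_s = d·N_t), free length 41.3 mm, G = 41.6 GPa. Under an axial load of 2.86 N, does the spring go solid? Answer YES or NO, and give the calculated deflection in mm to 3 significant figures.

NO, δ = 16.1 mm

k = Gd⁴/(8D³N_a) = (41.6×10³)(1.0⁴)/(8·11.0³·22) = 0.17758 N/mm
N_t = 23; L_s = 1.0·23 = 23 mm; δ_solid = L₀ − L_s = 41.3 − 23 = 18.3 mm
δ = F/k = 2.86/0.17758 = 16.105 mm
δ < δ_solid → spring does not go solid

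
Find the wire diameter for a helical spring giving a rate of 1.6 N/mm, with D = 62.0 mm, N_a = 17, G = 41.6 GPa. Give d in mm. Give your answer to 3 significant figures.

5.94 mm

d = (8D³N_a·k / G)^(1/4) = (8·62.0³·17·1.6 / (41.6×10³))^0.25
  = (1246.6)^0.25 = 5.9420 mm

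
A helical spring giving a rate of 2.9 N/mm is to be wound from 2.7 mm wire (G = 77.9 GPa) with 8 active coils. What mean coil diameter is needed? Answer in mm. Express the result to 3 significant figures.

28.1 mm

D = (Gd⁴/(8N_a·k))^(1/3) = (77.9×10³·2.7⁴/(8·8·2.9))^(1/3)
  = (22305.6)^(1/3) = 28.1496 mm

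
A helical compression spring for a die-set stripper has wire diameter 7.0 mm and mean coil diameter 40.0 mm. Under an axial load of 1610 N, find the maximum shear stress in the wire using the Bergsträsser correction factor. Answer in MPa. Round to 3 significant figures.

Spring index C = D/d = 40.0/7.0 = 5.7143
K_B = (4C+2)/(4C−3) = 24.857/19.857 = 1.2518
τ₀ = 8FD/(πd³) = 8·1610·40.0/(π·7.0³) = 515200/1077.6 = 478.11 MPa
τ_max = K·τ₀ = 1.2518 × 478.11 = 598.5 MPa

599 MPa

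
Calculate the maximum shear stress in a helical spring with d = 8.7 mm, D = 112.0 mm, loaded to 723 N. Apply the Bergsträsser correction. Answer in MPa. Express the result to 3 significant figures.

Spring index C = D/d = 112.0/8.7 = 12.8736
K_B = (4C+2)/(4C−3) = 53.494/48.494 = 1.1031
τ₀ = 8FD/(πd³) = 8·723·112.0/(π·8.7³) = 647808/2068.7 = 313.14 MPa
τ_max = K·τ₀ = 1.1031 × 313.14 = 345.43 MPa

345 MPa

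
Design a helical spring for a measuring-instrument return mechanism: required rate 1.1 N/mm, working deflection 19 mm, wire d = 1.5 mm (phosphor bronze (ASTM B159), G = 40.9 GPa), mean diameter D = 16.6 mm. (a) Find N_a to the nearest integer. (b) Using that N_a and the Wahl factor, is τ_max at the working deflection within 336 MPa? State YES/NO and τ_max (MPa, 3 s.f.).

N_a = Gd⁴/(8D³k) = (40.9×10³)(1.5⁴)/(8·16.6³·1.1) = 5.144 → N_a = 5
Actual rate k = Gd⁴/(8D³·5) = 1.1316 N/mm
Working load F = kδ = 1.1316·19 = 21.501 N
C = 16.6/1.5 = 11.0667; K_W = (4C−1)/(4C−4)+0.615/C = 1.1301
τ_max = K_W·8FD/(πd³) = 1.1301·269.3 = 304.33 MPa
τ_max ≤ 336 MPa → acceptable

(a) 5 coils; (b) YES, τ_max = 304 MPa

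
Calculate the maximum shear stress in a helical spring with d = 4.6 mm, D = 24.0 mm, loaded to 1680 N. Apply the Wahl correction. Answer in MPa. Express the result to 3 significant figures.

1370 MPa

Spring index C = D/d = 24.0/4.6 = 5.2174
K_W = (4C−1)/(4C−4) + 0.615/C = 19.870/16.870 + 0.1179 = 1.2957
τ₀ = 8FD/(πd³) = 8·1680·24.0/(π·4.6³) = 322560/305.79 = 1054.8 MPa
τ_max = K·τ₀ = 1.2957 × 1054.8 = 1366.8 MPa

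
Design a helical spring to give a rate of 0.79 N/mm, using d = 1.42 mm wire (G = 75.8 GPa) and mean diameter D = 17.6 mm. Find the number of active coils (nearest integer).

9

N_a = Gd⁴/(8D³k) = (75.8×10³ × 1.42⁴)/(8 × 17.6³ × 0.79)
    = 308193 / 34455.2 = 8.945 → 9 coils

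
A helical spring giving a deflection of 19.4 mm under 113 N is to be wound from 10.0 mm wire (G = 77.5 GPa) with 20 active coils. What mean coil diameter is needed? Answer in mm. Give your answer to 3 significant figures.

Required rate k = F/δ = 113/19.4 = 5.8247 N/mm
D = (Gd⁴/(8N_a·k))^(1/3) = (77.5×10³·10.0⁴/(8·20·5.8247))^(1/3)
  = (831582)^(1/3) = 94.0376 mm

94.0 mm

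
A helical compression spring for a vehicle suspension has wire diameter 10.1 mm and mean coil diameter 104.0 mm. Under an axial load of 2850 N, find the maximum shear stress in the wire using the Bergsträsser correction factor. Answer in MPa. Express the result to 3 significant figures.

828 MPa

Spring index C = D/d = 104.0/10.1 = 10.2970
K_B = (4C+2)/(4C−3) = 43.188/38.188 = 1.1309
τ₀ = 8FD/(πd³) = 8·2850·104.0/(π·10.1³) = 2.3712e+06/3236.8 = 732.58 MPa
τ_max = K·τ₀ = 1.1309 × 732.58 = 828.5 MPa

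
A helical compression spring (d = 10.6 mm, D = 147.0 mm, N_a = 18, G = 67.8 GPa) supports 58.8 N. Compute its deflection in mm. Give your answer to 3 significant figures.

31.4 mm

k = Gd⁴/(8D³N_a) = (67.8×10³)(10.6⁴)/(8·147.0³·18) = 1.8713 N/mm
δ = F/k = 58.8 / 1.8713 = 31.422 mm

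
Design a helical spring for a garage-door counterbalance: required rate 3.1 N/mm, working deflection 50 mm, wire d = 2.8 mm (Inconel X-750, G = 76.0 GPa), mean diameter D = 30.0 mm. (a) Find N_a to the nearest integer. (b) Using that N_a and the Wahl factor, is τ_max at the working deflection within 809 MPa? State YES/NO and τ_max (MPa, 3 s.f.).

(a) 7 coils; (b) YES, τ_max = 610 MPa

N_a = Gd⁴/(8D³k) = (76.0×10³)(2.8⁴)/(8·30.0³·3.1) = 6.976 → N_a = 7
Actual rate k = Gd⁴/(8D³·7) = 3.0895 N/mm
Working load F = kδ = 3.0895·50 = 154.48 N
C = 30.0/2.8 = 10.7143; K_W = (4C−1)/(4C−4)+0.615/C = 1.1346
τ_max = K_W·8FD/(πd³) = 1.1346·537.59 = 609.95 MPa
τ_max ≤ 809 MPa → acceptable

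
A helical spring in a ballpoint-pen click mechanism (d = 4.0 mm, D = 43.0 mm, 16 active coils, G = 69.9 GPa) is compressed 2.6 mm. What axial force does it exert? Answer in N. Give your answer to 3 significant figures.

4.57 N

k = Gd⁴/(8D³N_a) = (69.9×10³)(4.0⁴)/(8·43.0³·16) = 1.7583 N/mm
F = k·δ = 1.7583 × 2.6 = 4.5717 N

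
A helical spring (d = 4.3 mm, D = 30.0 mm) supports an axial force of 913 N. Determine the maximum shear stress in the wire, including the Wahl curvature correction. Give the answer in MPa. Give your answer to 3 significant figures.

1060 MPa

Spring index C = D/d = 30.0/4.3 = 6.9767
K_W = (4C−1)/(4C−4) + 0.615/C = 26.907/23.907 + 0.0882 = 1.2136
τ₀ = 8FD/(πd³) = 8·913·30.0/(π·4.3³) = 219120/249.78 = 877.26 MPa
τ_max = K·τ₀ = 1.2136 × 877.26 = 1064.7 MPa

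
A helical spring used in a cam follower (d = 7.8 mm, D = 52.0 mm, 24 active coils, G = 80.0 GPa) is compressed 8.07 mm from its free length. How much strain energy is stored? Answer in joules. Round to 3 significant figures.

0.357 J

k = Gd⁴/(8D³N_a) = (80.0×10³)(7.8⁴)/(8·52.0³·24) = 10.969 N/mm
U = ½kδ² = 0.5 × 10.969 × 8.07² = 357.17 N·mm = 0.35717 J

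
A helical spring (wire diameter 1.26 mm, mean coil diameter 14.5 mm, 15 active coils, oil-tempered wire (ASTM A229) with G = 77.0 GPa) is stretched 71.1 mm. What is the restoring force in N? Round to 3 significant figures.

k = Gd⁴/(8D³N_a) = (77.0×10³)(1.26⁴)/(8·14.5³·15) = 0.5305 N/mm
F = k·δ = 0.5305 × 71.1 = 37.719 N

37.7 N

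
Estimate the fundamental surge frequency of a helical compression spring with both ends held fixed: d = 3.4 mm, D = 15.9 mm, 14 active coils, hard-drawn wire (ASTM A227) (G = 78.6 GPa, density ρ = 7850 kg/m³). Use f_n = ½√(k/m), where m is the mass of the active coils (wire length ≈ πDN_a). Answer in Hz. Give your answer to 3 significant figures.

k = Gd⁴/(8D³N_a) = (78.6×10³)(3.4⁴)/(8·15.9³·14) = 23.331 N/mm = 23331 N/m
Wire length L = πDN_a = π·15.9·14 = 699.32 mm
m = ρ·(πd²/4)·L = 7850 × 9.0792×10⁻⁶ m² × 0.69932 m = 0.049842 kg
f_n = ½√(k/m) = 0.5·√(23331/0.049842) = 0.5·√(4.681e+05) = 342.09 Hz

342 Hz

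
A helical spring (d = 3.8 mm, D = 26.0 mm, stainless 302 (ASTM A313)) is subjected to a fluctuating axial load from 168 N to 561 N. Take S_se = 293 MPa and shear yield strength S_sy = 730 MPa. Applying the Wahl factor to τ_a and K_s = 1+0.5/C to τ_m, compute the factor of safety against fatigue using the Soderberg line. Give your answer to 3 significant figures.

0.613

C = D/d = 26.0/3.8 = 6.8421; K_W = (4C−1)/(4C−4)+0.615/C = 1.2183; K_s = 1+0.5/C = 1.0731
F_a = (F_max−F_min)/2 = 196.5 N; F_m = (F_max+F_min)/2 = 364.5 N
τ_a = K_W·8F_aD/(πd³) = 1.2183 × 237.1 = 288.85 MPa
τ_m = K_s·8F_mD/(πd³) = 1.0731 × 439.81 = 471.94 MPa
Soderberg: 1/n_f = τ_a/S_se + τ_m/S_sy = 288.85/293 + 471.94/730 = 0.98582 + 0.64650 = 1.6323
n_f = 1/1.6323 = 0.6126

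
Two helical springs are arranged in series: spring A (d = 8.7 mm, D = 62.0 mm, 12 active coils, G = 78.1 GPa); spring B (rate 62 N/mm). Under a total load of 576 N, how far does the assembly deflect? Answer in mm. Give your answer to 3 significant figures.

k_A = Gd⁴/(8D³N_a) = (78.1×10³)(8.7⁴)/(8·62.0³·12) = 19.556 N/mm
Series: 1/k_eq = 1/19.556 + 1/62 = 0.067264; k_eq = 14.867 N/mm
δ = F/k_eq = 576/14.867 = 38.744 mm

38.7 mm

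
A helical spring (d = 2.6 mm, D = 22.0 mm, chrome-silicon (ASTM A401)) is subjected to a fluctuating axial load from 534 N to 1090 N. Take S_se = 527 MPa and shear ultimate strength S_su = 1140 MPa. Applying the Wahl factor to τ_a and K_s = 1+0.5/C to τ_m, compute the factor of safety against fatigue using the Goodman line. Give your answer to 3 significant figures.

0.228

C = D/d = 22.0/2.6 = 8.4615; K_W = (4C−1)/(4C−4)+0.615/C = 1.1732; K_s = 1+0.5/C = 1.0591
F_a = (F_max−F_min)/2 = 278 N; F_m = (F_max+F_min)/2 = 812 N
τ_a = K_W·8F_aD/(πd³) = 1.1732 × 886.11 = 1039.6 MPa
τ_m = K_s·8F_mD/(πd³) = 1.0591 × 2588.2 = 2741.1 MPa
Goodman: 1/n_f = τ_a/S_se + τ_m/S_su = 1039.6/527 + 2741.1/1140 = 1.97264 + 2.40451 = 4.3772
n_f = 1/4.3772 = 0.2285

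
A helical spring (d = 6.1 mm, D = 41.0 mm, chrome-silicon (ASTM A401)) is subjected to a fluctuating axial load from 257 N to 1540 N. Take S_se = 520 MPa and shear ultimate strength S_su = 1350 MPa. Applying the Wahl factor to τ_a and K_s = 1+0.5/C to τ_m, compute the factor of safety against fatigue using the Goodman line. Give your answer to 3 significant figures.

0.978

C = D/d = 41.0/6.1 = 6.7213; K_W = (4C−1)/(4C−4)+0.615/C = 1.2226; K_s = 1+0.5/C = 1.0744
F_a = (F_max−F_min)/2 = 641.5 N; F_m = (F_max+F_min)/2 = 898.5 N
τ_a = K_W·8F_aD/(πd³) = 1.2226 × 295.07 = 360.75 MPa
τ_m = K_s·8F_mD/(πd³) = 1.0744 × 413.29 = 444.03 MPa
Goodman: 1/n_f = τ_a/S_se + τ_m/S_su = 360.75/520 + 444.03/1350 = 0.69376 + 0.32891 = 1.0227
n_f = 1/1.0227 = 0.9778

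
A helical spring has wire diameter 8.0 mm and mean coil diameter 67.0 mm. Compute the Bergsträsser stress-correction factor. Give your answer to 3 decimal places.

C = D/d = 67.0/8.0 = 8.3750
K_B = (4C+2)/(4C−3) = 35.500/30.500 = 1.1639

1.164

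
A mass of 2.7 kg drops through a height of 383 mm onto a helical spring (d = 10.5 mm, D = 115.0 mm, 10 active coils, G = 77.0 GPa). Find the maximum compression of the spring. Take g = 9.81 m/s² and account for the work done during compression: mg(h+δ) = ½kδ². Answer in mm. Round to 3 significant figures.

54.9 mm

k = Gd⁴/(8D³N_a) = (77.0×10³)(10.5⁴)/(8·115.0³·10) = 7.6924 N/mm
W = mg = 2.7 × 9.81 = 26.487 N
½kδ² − Wδ − Wh = 0 → δ = (W + √(W² + 2kWh))/k
δ = (26.487 + √(701.56 + 156072))/7.6924 = (26.487 + 395.95)/7.6924 = 54.915 mm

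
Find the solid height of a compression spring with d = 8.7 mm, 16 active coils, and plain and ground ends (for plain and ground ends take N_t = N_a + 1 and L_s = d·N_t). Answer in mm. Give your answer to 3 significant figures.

148 mm

plain and ground ends: N_t = N_a + 1 = 16 + 1 = 17
L_s = d·N_t = 8.7 × 17 = 147.9 mm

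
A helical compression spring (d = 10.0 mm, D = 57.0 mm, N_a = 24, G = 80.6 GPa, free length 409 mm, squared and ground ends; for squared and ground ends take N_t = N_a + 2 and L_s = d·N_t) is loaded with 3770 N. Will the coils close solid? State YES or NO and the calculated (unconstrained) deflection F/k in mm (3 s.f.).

YES, δ = 166 mm

k = Gd⁴/(8D³N_a) = (80.6×10³)(10.0⁴)/(8·57.0³·24) = 22.668 N/mm
N_t = 26; L_s = 10.0·26 = 260 mm; δ_solid = L₀ − L_s = 409 − 260 = 149 mm
δ = F/k = 3770/22.668 = 166.32 mm
δ ≥ δ_solid → spring goes solid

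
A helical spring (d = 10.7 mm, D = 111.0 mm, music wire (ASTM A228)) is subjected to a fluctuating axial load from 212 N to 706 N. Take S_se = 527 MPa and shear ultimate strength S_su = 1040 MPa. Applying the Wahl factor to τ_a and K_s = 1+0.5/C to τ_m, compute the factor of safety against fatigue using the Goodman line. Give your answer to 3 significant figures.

4.35

C = D/d = 111.0/10.7 = 10.3738; K_W = (4C−1)/(4C−4)+0.615/C = 1.1393; K_s = 1+0.5/C = 1.0482
F_a = (F_max−F_min)/2 = 247 N; F_m = (F_max+F_min)/2 = 459 N
τ_a = K_W·8F_aD/(πd³) = 1.1393 × 56.991 = 64.93 MPa
τ_m = K_s·8F_mD/(πd³) = 1.0482 × 105.91 = 111.01 MPa
Goodman: 1/n_f = τ_a/S_se + τ_m/S_su = 64.93/527 + 111.01/1040 = 0.12321 + 0.10674 = 0.22995
n_f = 1/0.22995 = 4.349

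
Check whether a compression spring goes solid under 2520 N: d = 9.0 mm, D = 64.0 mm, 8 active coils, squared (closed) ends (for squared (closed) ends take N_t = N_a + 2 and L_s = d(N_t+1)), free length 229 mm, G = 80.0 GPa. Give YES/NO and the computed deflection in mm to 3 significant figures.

NO, δ = 80.5 mm

k = Gd⁴/(8D³N_a) = (80.0×10³)(9.0⁴)/(8·64.0³·8) = 31.285 N/mm
N_t = 10; L_s = 9.0·11 = 99 mm; δ_solid = L₀ − L_s = 229 − 99 = 130 mm
δ = F/k = 2520/31.285 = 80.549 mm
δ < δ_solid → spring does not go solid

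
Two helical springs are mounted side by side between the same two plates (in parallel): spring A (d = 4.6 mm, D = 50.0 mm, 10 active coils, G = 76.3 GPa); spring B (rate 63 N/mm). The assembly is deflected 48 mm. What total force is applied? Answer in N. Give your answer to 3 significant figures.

3190 N

k_A = Gd⁴/(8D³N_a) = (76.3×10³)(4.6⁴)/(8·50.0³·10) = 3.4163 N/mm
Parallel: k_eq = 3.4163 + 63 = 66.416 N/mm
F = k_eq·δ = 66.416·48 = 3188 N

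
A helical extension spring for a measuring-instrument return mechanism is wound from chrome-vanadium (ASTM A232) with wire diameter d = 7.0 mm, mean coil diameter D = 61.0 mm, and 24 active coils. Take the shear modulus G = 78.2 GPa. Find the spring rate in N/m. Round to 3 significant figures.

4310 N/m

k = Gd⁴/(8D³N_a) = (78.2×10³ × 7.0⁴) / (8 × 61.0³ × 24)
  = 1.87758e+08 / 4.35804e+07 = 4.3083 N/mm = 4308.3 N/m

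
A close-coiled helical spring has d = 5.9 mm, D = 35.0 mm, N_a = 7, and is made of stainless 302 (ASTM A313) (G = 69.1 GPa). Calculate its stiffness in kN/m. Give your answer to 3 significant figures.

k = Gd⁴/(8D³N_a) = (69.1×10³ × 5.9⁴) / (8 × 35.0³ × 7)
  = 8.3731e+07 / 2.401e+06 = 34.873 N/mm

34.9 kN/m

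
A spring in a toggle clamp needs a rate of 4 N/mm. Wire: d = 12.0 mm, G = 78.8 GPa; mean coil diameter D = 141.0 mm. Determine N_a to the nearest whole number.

N_a = Gd⁴/(8D³k) = (78.8×10³ × 12.0⁴)/(8 × 141.0³ × 4)
    = 1.634e+09 / 8.97031e+07 = 18.22 → 18 coils

18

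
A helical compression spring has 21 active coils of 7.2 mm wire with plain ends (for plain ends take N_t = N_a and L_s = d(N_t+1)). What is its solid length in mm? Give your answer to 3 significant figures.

158 mm

plain ends: N_t = N_a = 21
L_s = d·(N_t+1) = 7.2 × 22 = 158.4 mm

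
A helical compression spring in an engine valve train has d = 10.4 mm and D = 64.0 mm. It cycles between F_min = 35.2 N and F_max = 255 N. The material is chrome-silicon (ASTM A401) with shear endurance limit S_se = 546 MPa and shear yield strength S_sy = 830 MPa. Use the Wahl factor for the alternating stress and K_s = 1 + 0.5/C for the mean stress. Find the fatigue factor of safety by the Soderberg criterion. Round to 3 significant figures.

C = D/d = 64.0/10.4 = 6.1538; K_W = (4C−1)/(4C−4)+0.615/C = 1.2455; K_s = 1+0.5/C = 1.0813
F_a = (F_max−F_min)/2 = 109.9 N; F_m = (F_max+F_min)/2 = 145.1 N
τ_a = K_W·8F_aD/(πd³) = 1.2455 × 15.923 = 19.831 MPa
τ_m = K_s·8F_mD/(πd³) = 1.0813 × 21.023 = 22.731 MPa
Soderberg: 1/n_f = τ_a/S_se + τ_m/S_sy = 19.831/546 + 22.731/830 = 0.03632 + 0.02739 = 0.063707
n_f = 1/0.063707 = 15.7

15.7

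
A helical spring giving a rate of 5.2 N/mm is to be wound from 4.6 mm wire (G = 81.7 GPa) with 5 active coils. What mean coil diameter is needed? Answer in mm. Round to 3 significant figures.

56.0 mm

D = (Gd⁴/(8N_a·k))^(1/3) = (81.7×10³·4.6⁴/(8·5·5.2))^(1/3)
  = (175869)^(1/3) = 56.0269 mm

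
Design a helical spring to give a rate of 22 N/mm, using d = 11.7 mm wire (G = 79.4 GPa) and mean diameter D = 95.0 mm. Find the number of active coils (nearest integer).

N_a = Gd⁴/(8D³k) = (79.4×10³ × 11.7⁴)/(8 × 95.0³ × 22)
    = 1.48787e+09 / 1.50898e+08 = 9.86 → 10 coils

10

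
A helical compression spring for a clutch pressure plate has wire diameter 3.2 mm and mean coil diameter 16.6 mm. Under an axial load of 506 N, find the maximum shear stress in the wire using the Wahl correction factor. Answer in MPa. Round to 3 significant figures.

847 MPa

Spring index C = D/d = 16.6/3.2 = 5.1875
K_W = (4C−1)/(4C−4) + 0.615/C = 19.750/16.750 + 0.1186 = 1.2977
τ₀ = 8FD/(πd³) = 8·506·16.6/(π·3.2³) = 67196.8/102.94 = 652.75 MPa
τ_max = K·τ₀ = 1.2977 × 652.75 = 847.05 MPa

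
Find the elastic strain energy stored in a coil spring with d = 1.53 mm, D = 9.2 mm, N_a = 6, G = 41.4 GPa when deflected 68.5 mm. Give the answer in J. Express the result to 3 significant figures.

14.2 J

k = Gd⁴/(8D³N_a) = (41.4×10³)(1.53⁴)/(8·9.2³·6) = 6.0696 N/mm
U = ½kδ² = 0.5 × 6.0696 × 68.5² = 14240 N·mm = 14.24 J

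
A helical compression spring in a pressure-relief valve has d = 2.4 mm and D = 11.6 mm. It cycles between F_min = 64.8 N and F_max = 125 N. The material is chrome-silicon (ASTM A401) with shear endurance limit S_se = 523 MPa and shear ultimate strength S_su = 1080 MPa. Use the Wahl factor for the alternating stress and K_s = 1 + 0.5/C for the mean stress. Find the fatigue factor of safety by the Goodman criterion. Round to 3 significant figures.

C = D/d = 11.6/2.4 = 4.8333; K_W = (4C−1)/(4C−4)+0.615/C = 1.3229; K_s = 1+0.5/C = 1.1034
F_a = (F_max−F_min)/2 = 30.1 N; F_m = (F_max+F_min)/2 = 94.9 N
τ_a = K_W·8F_aD/(πd³) = 1.3229 × 64.318 = 85.086 MPa
τ_m = K_s·8F_mD/(πd³) = 1.1034 × 202.78 = 223.76 MPa
Goodman: 1/n_f = τ_a/S_se + τ_m/S_su = 85.086/523 + 223.76/1080 = 0.16269 + 0.20719 = 0.36987
n_f = 1/0.36987 = 2.704

2.70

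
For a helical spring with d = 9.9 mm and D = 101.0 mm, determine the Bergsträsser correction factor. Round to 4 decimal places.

C = D/d = 101.0/9.9 = 10.2020
K_B = (4C+2)/(4C−3) = 42.808/37.808 = 1.1322

1.1322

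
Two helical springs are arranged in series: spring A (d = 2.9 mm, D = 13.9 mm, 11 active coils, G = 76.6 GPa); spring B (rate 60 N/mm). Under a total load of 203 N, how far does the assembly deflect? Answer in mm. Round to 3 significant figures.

k_A = Gd⁴/(8D³N_a) = (76.6×10³)(2.9⁴)/(8·13.9³·11) = 22.924 N/mm
Series: 1/k_eq = 1/22.924 + 1/60 = 0.060289; k_eq = 16.587 N/mm
δ = F/k_eq = 203/16.587 = 12.239 mm

12.2 mm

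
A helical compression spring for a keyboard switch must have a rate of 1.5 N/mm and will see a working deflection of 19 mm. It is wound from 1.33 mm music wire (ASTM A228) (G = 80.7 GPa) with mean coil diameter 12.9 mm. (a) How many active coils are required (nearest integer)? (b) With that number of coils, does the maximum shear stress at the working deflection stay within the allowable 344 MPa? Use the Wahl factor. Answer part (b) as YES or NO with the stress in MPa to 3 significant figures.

(a) 10 coils; (b) NO, τ_max = 448 MPa

N_a = Gd⁴/(8D³k) = (80.7×10³)(1.33⁴)/(8·12.9³·1.5) = 9.802 → N_a = 10
Actual rate k = Gd⁴/(8D³·10) = 1.4704 N/mm
Working load F = kδ = 1.4704·19 = 27.937 N
C = 12.9/1.33 = 9.6992; K_W = (4C−1)/(4C−4)+0.615/C = 1.1496
τ_max = K_W·8FD/(πd³) = 1.1496·390.08 = 448.44 MPa
τ_max > 344 MPa → exceeds allowable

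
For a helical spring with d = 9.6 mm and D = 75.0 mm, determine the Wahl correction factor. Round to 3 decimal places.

1.189

C = D/d = 75.0/9.6 = 7.8125
K_W = (4C−1)/(4C−4) + 0.615/C = 30.250/27.250 + 0.0787 = 1.1888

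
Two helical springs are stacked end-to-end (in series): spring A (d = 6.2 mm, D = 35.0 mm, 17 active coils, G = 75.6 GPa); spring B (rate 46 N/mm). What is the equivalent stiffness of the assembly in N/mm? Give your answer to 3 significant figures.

k_A = Gd⁴/(8D³N_a) = (75.6×10³)(6.2⁴)/(8·35.0³·17) = 19.158 N/mm
Series: 1/k_eq = 1/19.158 + 1/46 = 0.073937; k_eq = 13.525 N/mm

13.5 N/mm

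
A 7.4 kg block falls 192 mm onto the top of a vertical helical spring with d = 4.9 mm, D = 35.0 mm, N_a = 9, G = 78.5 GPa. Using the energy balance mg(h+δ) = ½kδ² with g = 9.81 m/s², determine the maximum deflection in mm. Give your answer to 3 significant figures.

k = Gd⁴/(8D³N_a) = (78.5×10³)(4.9⁴)/(8·35.0³·9) = 14.659 N/mm
W = mg = 7.4 × 9.81 = 72.594 N
½kδ² − Wδ − Wh = 0 → δ = (W + √(W² + 2kWh))/k
δ = (72.594 + √(5269.9 + 408648))/14.659 = (72.594 + 643.36)/14.659 = 48.839 mm

48.8 mm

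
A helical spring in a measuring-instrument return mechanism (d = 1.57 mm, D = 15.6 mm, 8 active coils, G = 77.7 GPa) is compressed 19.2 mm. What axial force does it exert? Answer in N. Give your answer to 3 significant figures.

37.3 N

k = Gd⁴/(8D³N_a) = (77.7×10³)(1.57⁴)/(8·15.6³·8) = 1.943 N/mm
F = k·δ = 1.943 × 19.2 = 37.305 N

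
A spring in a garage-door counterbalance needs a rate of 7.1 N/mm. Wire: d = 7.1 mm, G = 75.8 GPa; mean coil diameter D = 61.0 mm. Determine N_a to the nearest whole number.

N_a = Gd⁴/(8D³k) = (75.8×10³ × 7.1⁴)/(8 × 61.0³ × 7.1)
    = 1.92621e+08 / 1.28925e+07 = 14.94 → 15 coils

15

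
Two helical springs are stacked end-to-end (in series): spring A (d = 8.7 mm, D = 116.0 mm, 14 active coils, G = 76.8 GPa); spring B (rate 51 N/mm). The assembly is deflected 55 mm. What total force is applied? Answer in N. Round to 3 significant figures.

132 N

k_A = Gd⁴/(8D³N_a) = (76.8×10³)(8.7⁴)/(8·116.0³·14) = 2.5168 N/mm
Series: 1/k_eq = 1/2.5168 + 1/51 = 0.41694; k_eq = 2.3984 N/mm
F = k_eq·δ = 2.3984·55 = 131.91 N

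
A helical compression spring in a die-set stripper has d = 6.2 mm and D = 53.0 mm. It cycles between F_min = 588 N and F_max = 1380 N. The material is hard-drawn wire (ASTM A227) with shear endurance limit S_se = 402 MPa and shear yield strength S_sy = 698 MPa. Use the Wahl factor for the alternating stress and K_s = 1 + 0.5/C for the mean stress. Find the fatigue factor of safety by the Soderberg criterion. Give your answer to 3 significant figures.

0.667

C = D/d = 53.0/6.2 = 8.5484; K_W = (4C−1)/(4C−4)+0.615/C = 1.1713; K_s = 1+0.5/C = 1.0585
F_a = (F_max−F_min)/2 = 396 N; F_m = (F_max+F_min)/2 = 984 N
τ_a = K_W·8F_aD/(πd³) = 1.1713 × 224.25 = 262.67 MPa
τ_m = K_s·8F_mD/(πd³) = 1.0585 × 557.23 = 589.82 MPa
Soderberg: 1/n_f = τ_a/S_se + τ_m/S_sy = 262.67/402 + 589.82/698 = 0.65340 + 0.84502 = 1.4984
n_f = 1/1.4984 = 0.6674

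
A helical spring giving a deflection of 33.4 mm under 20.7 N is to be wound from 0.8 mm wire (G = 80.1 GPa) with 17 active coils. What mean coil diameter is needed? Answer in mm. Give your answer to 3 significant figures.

7.30 mm

Required rate k = F/δ = 20.7/33.4 = 0.61976 N/mm
D = (Gd⁴/(8N_a·k))^(1/3) = (80.1×10³·0.8⁴/(8·17·0.61976))^(1/3)
  = (389.251)^(1/3) = 7.3015 mm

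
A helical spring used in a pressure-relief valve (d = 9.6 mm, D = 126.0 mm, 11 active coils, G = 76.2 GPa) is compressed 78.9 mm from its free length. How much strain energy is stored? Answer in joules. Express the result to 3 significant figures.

k = Gd⁴/(8D³N_a) = (76.2×10³)(9.6⁴)/(8·126.0³·11) = 3.6766 N/mm
U = ½kδ² = 0.5 × 3.6766 × 78.9² = 11444 N·mm = 11.444 J

11.4 J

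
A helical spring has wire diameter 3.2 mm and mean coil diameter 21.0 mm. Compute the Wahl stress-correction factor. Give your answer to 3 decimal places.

C = D/d = 21.0/3.2 = 6.5625
K_W = (4C−1)/(4C−4) + 0.615/C = 25.250/22.250 + 0.0937 = 1.2285

1.229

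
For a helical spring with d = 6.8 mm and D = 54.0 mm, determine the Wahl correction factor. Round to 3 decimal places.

C = D/d = 54.0/6.8 = 7.9412
K_W = (4C−1)/(4C−4) + 0.615/C = 30.765/27.765 + 0.0774 = 1.1855

1.185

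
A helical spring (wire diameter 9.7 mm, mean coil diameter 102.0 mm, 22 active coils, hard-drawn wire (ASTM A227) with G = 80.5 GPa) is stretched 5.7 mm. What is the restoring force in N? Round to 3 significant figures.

21.7 N

k = Gd⁴/(8D³N_a) = (80.5×10³)(9.7⁴)/(8·102.0³·22) = 3.8157 N/mm
F = k·δ = 3.8157 × 5.7 = 21.749 N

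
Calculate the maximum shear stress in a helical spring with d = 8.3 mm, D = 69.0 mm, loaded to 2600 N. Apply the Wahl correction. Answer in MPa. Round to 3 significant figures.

Spring index C = D/d = 69.0/8.3 = 8.3133
K_W = (4C−1)/(4C−4) + 0.615/C = 32.253/29.253 + 0.0740 = 1.1765
τ₀ = 8FD/(πd³) = 8·2600·69.0/(π·8.3³) = 1.4352e+06/1796.3 = 798.97 MPa
τ_max = K·τ₀ = 1.1765 × 798.97 = 940.01 MPa

940 MPa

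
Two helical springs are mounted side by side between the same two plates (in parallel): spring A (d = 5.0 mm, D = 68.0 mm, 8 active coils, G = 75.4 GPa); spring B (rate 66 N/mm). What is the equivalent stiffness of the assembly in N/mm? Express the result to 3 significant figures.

k_A = Gd⁴/(8D³N_a) = (75.4×10³)(5.0⁴)/(8·68.0³·8) = 2.3418 N/mm
Parallel: k_eq = 2.3418 + 66 = 68.342 N/mm

68.3 N/mm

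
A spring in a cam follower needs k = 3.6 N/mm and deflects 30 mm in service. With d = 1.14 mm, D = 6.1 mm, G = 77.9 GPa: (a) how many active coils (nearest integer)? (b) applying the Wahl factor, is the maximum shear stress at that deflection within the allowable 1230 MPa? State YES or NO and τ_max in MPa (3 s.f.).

N_a = Gd⁴/(8D³k) = (77.9×10³)(1.14⁴)/(8·6.1³·3.6) = 20.13 → N_a = 20
Actual rate k = Gd⁴/(8D³·20) = 3.6228 N/mm
Working load F = kδ = 3.6228·30 = 108.68 N
C = 6.1/1.14 = 5.3509; K_W = (4C−1)/(4C−4)+0.615/C = 1.2873
τ_max = K_W·8FD/(πd³) = 1.2873·1139.5 = 1466.9 MPa
τ_max > 1230 MPa → exceeds allowable

(a) 20 coils; (b) NO, τ_max = 1470 MPa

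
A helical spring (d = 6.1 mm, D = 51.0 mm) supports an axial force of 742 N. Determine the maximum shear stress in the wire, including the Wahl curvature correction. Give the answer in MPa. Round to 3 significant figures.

499 MPa

Spring index C = D/d = 51.0/6.1 = 8.3607
K_W = (4C−1)/(4C−4) + 0.615/C = 32.443/29.443 + 0.0736 = 1.1755
τ₀ = 8FD/(πd³) = 8·742·51.0/(π·6.1³) = 302736/713.08 = 424.55 MPa
τ_max = K·τ₀ = 1.1755 × 424.55 = 499.03 MPa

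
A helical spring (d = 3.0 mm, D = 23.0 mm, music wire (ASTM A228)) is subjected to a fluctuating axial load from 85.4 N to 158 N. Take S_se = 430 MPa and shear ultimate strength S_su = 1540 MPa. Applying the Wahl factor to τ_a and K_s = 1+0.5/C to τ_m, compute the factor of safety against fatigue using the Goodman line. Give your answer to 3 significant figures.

C = D/d = 23.0/3.0 = 7.6667; K_W = (4C−1)/(4C−4)+0.615/C = 1.1927; K_s = 1+0.5/C = 1.0652
F_a = (F_max−F_min)/2 = 36.3 N; F_m = (F_max+F_min)/2 = 121.7 N
τ_a = K_W·8F_aD/(πd³) = 1.1927 × 78.743 = 93.918 MPa
τ_m = K_s·8F_mD/(πd³) = 1.0652 × 263.99 = 281.21 MPa
Goodman: 1/n_f = τ_a/S_se + τ_m/S_su = 93.918/430 + 281.21/1540 = 0.21841 + 0.18260 = 0.40102
n_f = 1/0.40102 = 2.494

2.49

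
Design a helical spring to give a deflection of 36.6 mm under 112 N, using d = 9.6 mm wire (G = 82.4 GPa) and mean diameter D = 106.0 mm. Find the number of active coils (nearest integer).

Required rate k = F/δ = 112/36.6 = 3.0601 N/mm
N_a = Gd⁴/(8D³k) = (82.4×10³ × 9.6⁴)/(8 × 106.0³ × 3.0601)
    = 6.99862e+08 / 2.91571e+07 = 24 → 24 coils

24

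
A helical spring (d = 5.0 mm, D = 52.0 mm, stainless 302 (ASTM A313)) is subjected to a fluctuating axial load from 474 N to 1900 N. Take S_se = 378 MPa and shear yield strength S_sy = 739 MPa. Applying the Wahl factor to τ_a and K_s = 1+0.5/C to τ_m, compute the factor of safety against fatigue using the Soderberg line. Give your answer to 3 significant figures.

C = D/d = 52.0/5.0 = 10.4000; K_W = (4C−1)/(4C−4)+0.615/C = 1.1389; K_s = 1+0.5/C = 1.0481
F_a = (F_max−F_min)/2 = 713 N; F_m = (F_max+F_min)/2 = 1187 N
τ_a = K_W·8F_aD/(πd³) = 1.1389 × 755.31 = 860.23 MPa
τ_m = K_s·8F_mD/(πd³) = 1.0481 × 1257.4 = 1317.9 MPa
Soderberg: 1/n_f = τ_a/S_se + τ_m/S_sy = 860.23/378 + 1317.9/739 = 2.27575 + 1.78333 = 4.0591
n_f = 1/4.0591 = 0.2464

0.246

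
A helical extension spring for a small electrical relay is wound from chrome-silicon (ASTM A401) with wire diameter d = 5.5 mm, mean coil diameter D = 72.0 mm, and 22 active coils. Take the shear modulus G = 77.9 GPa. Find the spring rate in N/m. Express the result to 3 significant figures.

k = Gd⁴/(8D³N_a) = (77.9×10³ × 5.5⁴) / (8 × 72.0³ × 22)
  = 7.12834e+07 / 6.56916e+07 = 1.0851 N/mm = 1085.1 N/m

1090 N/m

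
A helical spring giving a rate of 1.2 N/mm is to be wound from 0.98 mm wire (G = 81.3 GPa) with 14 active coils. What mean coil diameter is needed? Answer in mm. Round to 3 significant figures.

8.23 mm

D = (Gd⁴/(8N_a·k))^(1/3) = (81.3×10³·0.98⁴/(8·14·1.2))^(1/3)
  = (557.95)^(1/3) = 8.2325 mm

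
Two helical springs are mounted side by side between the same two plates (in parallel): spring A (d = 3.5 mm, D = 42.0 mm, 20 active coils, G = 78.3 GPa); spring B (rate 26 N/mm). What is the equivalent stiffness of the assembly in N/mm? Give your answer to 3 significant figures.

27.0 N/mm

k_A = Gd⁴/(8D³N_a) = (78.3×10³)(3.5⁴)/(8·42.0³·20) = 0.99121 N/mm
Parallel: k_eq = 0.99121 + 26 = 26.991 N/mm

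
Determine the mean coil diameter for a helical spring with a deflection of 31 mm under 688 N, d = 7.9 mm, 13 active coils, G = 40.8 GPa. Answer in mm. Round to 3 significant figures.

Required rate k = F/δ = 688/31 = 22.194 N/mm
D = (Gd⁴/(8N_a·k))^(1/3) = (40.8×10³·7.9⁴/(8·13·22.194))^(1/3)
  = (68850.7)^(1/3) = 40.9861 mm

41.0 mm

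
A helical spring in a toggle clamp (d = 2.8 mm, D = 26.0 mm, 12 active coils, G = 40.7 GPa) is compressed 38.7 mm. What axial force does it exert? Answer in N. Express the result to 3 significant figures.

k = Gd⁴/(8D³N_a) = (40.7×10³)(2.8⁴)/(8·26.0³·12) = 1.4826 N/mm
F = k·δ = 1.4826 × 38.7 = 57.378 N

57.4 N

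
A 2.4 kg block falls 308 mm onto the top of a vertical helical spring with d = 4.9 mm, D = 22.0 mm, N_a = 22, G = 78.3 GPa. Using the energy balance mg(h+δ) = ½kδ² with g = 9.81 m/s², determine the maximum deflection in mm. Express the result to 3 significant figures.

k = Gd⁴/(8D³N_a) = (78.3×10³)(4.9⁴)/(8·22.0³·22) = 24.086 N/mm
W = mg = 2.4 × 9.81 = 23.544 N
½kδ² − Wδ − Wh = 0 → δ = (W + √(W² + 2kWh))/k
δ = (23.544 + √(554.32 + 349322))/24.086 = (23.544 + 591.5)/24.086 = 25.535 mm

25.5 mm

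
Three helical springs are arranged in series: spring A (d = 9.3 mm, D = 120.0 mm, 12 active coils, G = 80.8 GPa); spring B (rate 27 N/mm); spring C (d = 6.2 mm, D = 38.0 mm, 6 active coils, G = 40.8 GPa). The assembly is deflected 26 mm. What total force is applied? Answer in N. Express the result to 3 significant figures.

73.2 N

k_A = Gd⁴/(8D³N_a) = (80.8×10³)(9.3⁴)/(8·120.0³·12) = 3.6436 N/mm
k_C = Gd⁴/(8D³N_a) = (40.8×10³)(6.2⁴)/(8·38.0³·6) = 22.889 N/mm
Series: 1/k_eq = 1/3.6436 + 1/27 + 1/22.889 = 0.35518; k_eq = 2.8155 N/mm
F = k_eq·δ = 2.8155·26 = 73.202 N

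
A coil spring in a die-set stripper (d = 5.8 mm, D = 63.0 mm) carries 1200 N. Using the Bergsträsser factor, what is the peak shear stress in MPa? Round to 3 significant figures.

Spring index C = D/d = 63.0/5.8 = 10.8621
K_B = (4C+2)/(4C−3) = 45.448/40.448 = 1.1236
τ₀ = 8FD/(πd³) = 8·1200·63.0/(π·5.8³) = 604800/612.96 = 986.68 MPa
τ_max = K·τ₀ = 1.1236 × 986.68 = 1108.7 MPa

1110 MPa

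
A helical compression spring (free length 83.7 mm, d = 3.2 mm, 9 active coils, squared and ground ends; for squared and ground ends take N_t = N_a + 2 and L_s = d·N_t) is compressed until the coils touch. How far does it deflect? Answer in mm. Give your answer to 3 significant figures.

48.5 mm

N_t = 11; L_s = 3.2·11 = 35.2 mm
δ_solid = L₀ − L_s = 83.7 − 35.2 = 48.5 mm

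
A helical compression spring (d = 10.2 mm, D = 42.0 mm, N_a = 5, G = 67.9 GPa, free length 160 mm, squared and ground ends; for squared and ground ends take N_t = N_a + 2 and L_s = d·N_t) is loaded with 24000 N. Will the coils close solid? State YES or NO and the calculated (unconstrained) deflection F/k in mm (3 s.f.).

k = Gd⁴/(8D³N_a) = (67.9×10³)(10.2⁴)/(8·42.0³·5) = 248.01 N/mm
N_t = 7; L_s = 10.2·7 = 71.4 mm; δ_solid = L₀ − L_s = 160 − 71.4 = 88.6 mm
δ = F/k = 24000/248.01 = 96.772 mm
δ ≥ δ_solid → spring goes solid

YES, δ = 96.8 mm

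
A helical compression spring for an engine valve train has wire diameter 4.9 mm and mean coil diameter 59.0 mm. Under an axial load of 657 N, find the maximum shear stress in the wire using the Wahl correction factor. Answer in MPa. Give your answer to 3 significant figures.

939 MPa

Spring index C = D/d = 59.0/4.9 = 12.0408
K_W = (4C−1)/(4C−4) + 0.615/C = 47.163/44.163 + 0.0511 = 1.1190
τ₀ = 8FD/(πd³) = 8·657·59.0/(π·4.9³) = 310104/369.61 = 839.01 MPa
τ_max = K·τ₀ = 1.1190 × 839.01 = 938.86 MPa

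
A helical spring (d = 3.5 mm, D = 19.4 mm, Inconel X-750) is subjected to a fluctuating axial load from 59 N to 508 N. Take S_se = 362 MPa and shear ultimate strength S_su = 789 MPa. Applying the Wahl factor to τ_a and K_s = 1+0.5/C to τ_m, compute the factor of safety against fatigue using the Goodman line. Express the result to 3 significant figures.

C = D/d = 19.4/3.5 = 5.5429; K_W = (4C−1)/(4C−4)+0.615/C = 1.2760; K_s = 1+0.5/C = 1.0902
F_a = (F_max−F_min)/2 = 224.5 N; F_m = (F_max+F_min)/2 = 283.5 N
τ_a = K_W·8F_aD/(πd³) = 1.2760 × 258.67 = 330.08 MPa
τ_m = K_s·8F_mD/(πd³) = 1.0902 × 326.66 = 356.12 MPa
Goodman: 1/n_f = τ_a/S_se + τ_m/S_su = 330.08/362 + 356.12/789 = 0.91183 + 0.45136 = 1.3632
n_f = 1/1.3632 = 0.7336

0.734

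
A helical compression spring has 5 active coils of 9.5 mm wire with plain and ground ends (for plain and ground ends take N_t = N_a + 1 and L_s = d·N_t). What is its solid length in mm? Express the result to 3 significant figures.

57.0 mm

plain and ground ends: N_t = N_a + 1 = 5 + 1 = 6
L_s = d·N_t = 9.5 × 6 = 57 mm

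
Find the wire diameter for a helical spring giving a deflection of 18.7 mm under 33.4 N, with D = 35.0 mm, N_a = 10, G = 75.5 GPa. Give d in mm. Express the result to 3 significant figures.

3.00 mm

Required rate k = F/δ = 33.4/18.7 = 1.7861 N/mm
d = (8D³N_a·k / G)^(1/4) = (8·35.0³·10·1.7861 / (75.5×10³))^0.25
  = (81.143)^0.25 = 3.0013 mm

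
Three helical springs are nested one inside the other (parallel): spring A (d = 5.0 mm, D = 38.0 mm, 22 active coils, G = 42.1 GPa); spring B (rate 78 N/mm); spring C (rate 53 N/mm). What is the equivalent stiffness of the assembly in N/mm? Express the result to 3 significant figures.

k_A = Gd⁴/(8D³N_a) = (42.1×10³)(5.0⁴)/(8·38.0³·22) = 2.7246 N/mm
Parallel: k_eq = 2.7246 + 78 + 53 = 133.72 N/mm

134 N/mm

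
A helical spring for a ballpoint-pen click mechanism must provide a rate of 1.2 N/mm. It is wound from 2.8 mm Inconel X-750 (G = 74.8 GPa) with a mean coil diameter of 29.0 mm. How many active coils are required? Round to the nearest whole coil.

N_a = Gd⁴/(8D³k) = (74.8×10³ × 2.8⁴)/(8 × 29.0³ × 1.2)
    = 4.59763e+06 / 234134 = 19.64 → 20 coils

20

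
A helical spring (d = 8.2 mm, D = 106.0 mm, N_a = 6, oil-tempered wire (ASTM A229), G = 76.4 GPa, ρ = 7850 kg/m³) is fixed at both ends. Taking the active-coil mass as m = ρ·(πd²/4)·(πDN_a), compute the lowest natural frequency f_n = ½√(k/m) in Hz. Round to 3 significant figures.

42.7 Hz

k = Gd⁴/(8D³N_a) = (76.4×10³)(8.2⁴)/(8·106.0³·6) = 6.0421 N/mm = 6042.1 N/m
Wire length L = πDN_a = π·106.0·6 = 1998.1 mm
m = ρ·(πd²/4)·L = 7850 × 52.81×10⁻⁶ m² × 1.9981 m = 0.82831 kg
f_n = ½√(k/m) = 0.5·√(6042.1/0.82831) = 0.5·√(7294.5) = 42.704 Hz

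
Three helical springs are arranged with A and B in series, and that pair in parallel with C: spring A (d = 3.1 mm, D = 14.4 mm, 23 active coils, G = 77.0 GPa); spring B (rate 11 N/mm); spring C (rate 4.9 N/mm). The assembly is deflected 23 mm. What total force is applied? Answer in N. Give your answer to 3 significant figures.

k_A = Gd⁴/(8D³N_a) = (77.0×10³)(3.1⁴)/(8·14.4³·23) = 12.943 N/mm
Springs A,B series: k_AB = 1/(1/12.943+1/11) = 5.9463 N/mm; parallel with C: k_eq = 5.9463+4.9 = 10.846 N/mm
F = k_eq·δ = 10.846·23 = 249.47 N

249 N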